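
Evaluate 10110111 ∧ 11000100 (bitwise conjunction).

AND: 1 only when both bits are 1
  10110111
& 11000100
----------
  10000100
Decimal: 183 & 196 = 132



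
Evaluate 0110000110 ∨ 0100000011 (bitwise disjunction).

OR: 1 when either bit is 1
  0110000110
| 0100000011
------------
  0110000111
Decimal: 390 | 259 = 391



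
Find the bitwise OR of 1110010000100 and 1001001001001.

OR: 1 when either bit is 1
  1110010000100
| 1001001001001
---------------
  1111011001101
Decimal: 7300 | 4681 = 7885



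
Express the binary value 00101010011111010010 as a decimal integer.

Sum of powers of 2 for each 1-bit:
2^1 + 2^4 + 2^6 + 2^7 + 2^8 + 2^9 + 2^10 + 2^13 + 2^15 + 2^17
= 2 + 16 + 64 + 128 + 256 + 512 + 1024 + 8192 + 32768 + 131072
= 174034



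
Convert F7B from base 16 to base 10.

Expand by place value (powers of 16):
Digit values: F = 15, B = 11
F7B = 15 × 16^2 + 7 × 16^1 + 11 × 16^0
= 15 × 256 + 7 × 16 + 11 × 1
= 3840 + 112 + 11
= 3963



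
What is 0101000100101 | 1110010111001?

OR: 1 when either bit is 1
  0101000100101
| 1110010111001
---------------
  1111010111101
Decimal: 2597 | 7353 = 7869



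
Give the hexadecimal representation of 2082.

Using repeated division by 16 (digits 10–15 are A–F):
2082 ÷ 16 = 130 remainder 2
130 ÷ 16 = 8 remainder 2
8 ÷ 16 = 0 remainder 8
Reading remainders bottom to top: 822



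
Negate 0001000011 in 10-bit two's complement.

Original: 0001000011
Step 1 - Invert all bits: 1110111100
Step 2 - Add 1: 1110111101
Verification: 0001000011 + 1110111101 = 10000000000; discarding the end carry (carry out of the top bit) leaves the 10-bit value 0000000000, as required for x + (-x)



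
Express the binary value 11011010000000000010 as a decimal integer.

Sum of powers of 2 for each 1-bit:
2^1 + 2^13 + 2^15 + 2^16 + 2^18 + 2^19
= 2 + 8192 + 32768 + 65536 + 262144 + 524288
= 892930



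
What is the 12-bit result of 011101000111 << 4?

Original: 011101000111 (decimal 1863)
Shift left by 4 positions
Append 4 zeros on the right and drop the 4 high bits that overflow the 12-bit width
Result: 010001110000 (decimal 1136)
Equivalent: 1863 << 4 = 1863 × 2^4 = 29808, truncated to 12 bits = 1136



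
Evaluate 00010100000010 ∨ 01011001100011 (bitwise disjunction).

OR: 1 when either bit is 1
  00010100000010
| 01011001100011
----------------
  01011101100011
Decimal: 1282 | 5731 = 5987



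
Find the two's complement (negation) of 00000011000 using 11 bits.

Original: 00000011000
Step 1 - Invert all bits: 11111100111
Step 2 - Add 1: 11111101000
Verification: 00000011000 + 11111101000 = 100000000000; discarding the end carry (carry out of the top bit) leaves the 11-bit value 00000000000, as required for x + (-x)



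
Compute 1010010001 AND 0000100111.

AND: 1 only when both bits are 1
  1010010001
& 0000100111
------------
  0000000001
Decimal: 657 & 39 = 1



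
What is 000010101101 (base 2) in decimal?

Sum of powers of 2 for each 1-bit:
2^0 + 2^2 + 2^3 + 2^5 + 2^7
= 1 + 4 + 8 + 32 + 128
= 173



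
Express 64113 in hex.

Using repeated division by 16 (digits 10–15 are A–F):
64113 ÷ 16 = 4007 remainder 1
4007 ÷ 16 = 250 remainder 7
250 ÷ 16 = 15 remainder 10 (A)
15 ÷ 16 = 0 remainder 15 (F)
Reading remainders bottom to top: FA71



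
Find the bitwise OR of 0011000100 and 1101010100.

OR: 1 when either bit is 1
  0011000100
| 1101010100
------------
  1111010100
Decimal: 196 | 852 = 980



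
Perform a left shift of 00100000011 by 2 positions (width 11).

Original: 00100000011 (decimal 259)
Shift left by 2 positions
Append 2 zeros on the right
Result: 10000001100 (decimal 1036)
Equivalent: 259 << 2 = 259 × 2^2 = 1036



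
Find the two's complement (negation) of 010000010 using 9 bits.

Original: 010000010
Step 1 - Invert all bits: 101111101
Step 2 - Add 1: 101111110
Verification: 010000010 + 101111110 = 1000000000; discarding the end carry (carry out of the top bit) leaves the 9-bit value 000000000, as required for x + (-x)



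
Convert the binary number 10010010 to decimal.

Sum of powers of 2 for each 1-bit:
2^1 + 2^4 + 2^7
= 2 + 16 + 128
= 146



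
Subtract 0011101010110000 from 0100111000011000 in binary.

Method 1 - Direct subtraction (column by column from the right: bit − bit − borrow-in; if negative, add 2 and borrow 1 from the next column):
borrow: 0110011111000000
        0100111000011000
-       0011101010110000
------------------------
        0001001101101000

Method 2 - Add two's complement:
Two's complement of 0011101010110000: invert → 1100010101001111, add 1 → 1100010101010000
  0100111000011000
+ 1100010101010000
------------------
 10001001101101000  (end carry out of the top bit = 1)
Discarding the end carry: 0001001101101000
Decimal check:
  0100111000011000 = 16384 + 2048 + 1024 + 512 + 16 + 8 = 19992
  0011101010110000 = 8192 + 4096 + 2048 + 512 + 128 + 32 + 16 = 15024
  19992 - 15024 = 4968, and 0001001101101000 = 4096 + 512 + 256 + 64 + 32 + 8 = 4968 ✓



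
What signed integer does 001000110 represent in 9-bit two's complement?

Binary: 001000110
Sign bit: 0 (non-negative)
Read directly as an unsigned value:
001000110 = 64 + 4 + 2 = 70
Value: 70



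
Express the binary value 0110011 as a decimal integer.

Sum of powers of 2 for each 1-bit:
2^0 + 2^1 + 2^4 + 2^5
= 1 + 2 + 16 + 32
= 51



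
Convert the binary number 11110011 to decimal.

Sum of powers of 2 for each 1-bit:
2^0 + 2^1 + 2^4 + 2^5 + 2^6 + 2^7
= 1 + 2 + 16 + 32 + 64 + 128
= 243



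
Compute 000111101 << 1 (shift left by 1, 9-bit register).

Original: 000111101 (decimal 61)
Shift left by 1 position
Append 1 zero on the right
Result: 001111010 (decimal 122)
Equivalent: 61 << 1 = 61 × 2^1 = 122



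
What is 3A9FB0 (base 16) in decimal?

Expand by place value (powers of 16):
Digit values: A = 10, F = 15, B = 11
3A9FB0 = 3 × 16^5 + 10 × 16^4 + 9 × 16^3 + 15 × 16^2 + 11 × 16^1 + 0 × 16^0
= 3 × 1048576 + 10 × 65536 + 9 × 4096 + 15 × 256 + 11 × 16 + 0 × 1
= 3145728 + 655360 + 36864 + 3840 + 176 + 0
= 3841968



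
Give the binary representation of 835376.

Using repeated division by 2:
835376 ÷ 2 = 417688 remainder 0
417688 ÷ 2 = 208844 remainder 0
208844 ÷ 2 = 104422 remainder 0
104422 ÷ 2 = 52211 remainder 0
52211 ÷ 2 = 26105 remainder 1
26105 ÷ 2 = 13052 remainder 1
13052 ÷ 2 = 6526 remainder 0
6526 ÷ 2 = 3263 remainder 0
3263 ÷ 2 = 1631 remainder 1
1631 ÷ 2 = 815 remainder 1
815 ÷ 2 = 407 remainder 1
407 ÷ 2 = 203 remainder 1
203 ÷ 2 = 101 remainder 1
101 ÷ 2 = 50 remainder 1
50 ÷ 2 = 25 remainder 0
25 ÷ 2 = 12 remainder 1
12 ÷ 2 = 6 remainder 0
6 ÷ 2 = 3 remainder 0
3 ÷ 2 = 1 remainder 1
1 ÷ 2 = 0 remainder 1
Reading remainders bottom to top: 11001011111100110000



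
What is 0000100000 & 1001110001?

AND: 1 only when both bits are 1
  0000100000
& 1001110001
------------
  0000100000
Decimal: 32 & 625 = 32



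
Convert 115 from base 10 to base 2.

Using repeated division by 2:
115 ÷ 2 = 57 remainder 1
57 ÷ 2 = 28 remainder 1
28 ÷ 2 = 14 remainder 0
14 ÷ 2 = 7 remainder 0
7 ÷ 2 = 3 remainder 1
3 ÷ 2 = 1 remainder 1
1 ÷ 2 = 0 remainder 1
Reading remainders bottom to top: 1110011



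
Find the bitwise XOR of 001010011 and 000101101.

XOR: 1 when bits differ
  001010011
^ 000101101
-----------
  001111110
Decimal: 83 ^ 45 = 126



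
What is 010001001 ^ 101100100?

XOR: 1 when bits differ
  010001001
^ 101100100
-----------
  111101101
Decimal: 137 ^ 356 = 493



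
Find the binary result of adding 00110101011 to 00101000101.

Add column by column from the right: bit + bit + carry-in; write the sum mod 2, carry 1 when the sum is 2 or 3.
carry:  01000011110
        00110101011
+       00101000101
-------------------
       001011110000
(the carry out of the leftmost column, 0, becomes the leading bit)
Decimal check:
  00110101011 = 256 + 128 + 32 + 8 + 2 + 1 = 427
  00101000101 = 256 + 64 + 4 + 1 = 325
  427 + 325 = 752, and 001011110000 = 512 + 128 + 64 + 32 + 16 = 752 ✓



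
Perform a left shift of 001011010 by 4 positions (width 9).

Original: 001011010 (decimal 90)
Shift left by 4 positions
Append 4 zeros on the right and drop the 4 high bits that overflow the 9-bit width
Result: 110100000 (decimal 416)
Equivalent: 90 << 4 = 90 × 2^4 = 1440, truncated to 9 bits = 416



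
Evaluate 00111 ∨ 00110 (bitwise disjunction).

OR: 1 when either bit is 1
  00111
| 00110
-------
  00111
Decimal: 7 | 6 = 7



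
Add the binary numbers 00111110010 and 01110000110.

Add column by column from the right: bit + bit + carry-in; write the sum mod 2, carry 1 when the sum is 2 or 3.
carry:  11100001100
        00111110010
+       01110000110
-------------------
       010101111000
(the carry out of the leftmost column, 0, becomes the leading bit)
Decimal check:
  00111110010 = 256 + 128 + 64 + 32 + 16 + 2 = 498
  01110000110 = 512 + 256 + 128 + 4 + 2 = 902
  498 + 902 = 1400, and 010101111000 = 1024 + 256 + 64 + 32 + 16 + 8 = 1400 ✓



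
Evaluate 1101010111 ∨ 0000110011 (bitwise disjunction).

OR: 1 when either bit is 1
  1101010111
| 0000110011
------------
  1101110111
Decimal: 855 | 51 = 887



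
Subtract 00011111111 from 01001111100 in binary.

Method 1 - Direct subtraction (column by column from the right: bit − bit − borrow-in; if negative, add 2 and borrow 1 from the next column):
borrow: 01111111110
        01001111100
-       00011111111
-------------------
        00101111101

Method 2 - Add two's complement:
Two's complement of 00011111111: invert → 11100000000, add 1 → 11100000001
  01001111100
+ 11100000001
-------------
 100101111101  (end carry out of the top bit = 1)
Discarding the end carry: 00101111101
Decimal check:
  01001111100 = 512 + 64 + 32 + 16 + 8 + 4 = 636
  00011111111 = 128 + 64 + 32 + 16 + 8 + 4 + 2 + 1 = 255
  636 - 255 = 381, and 00101111101 = 256 + 64 + 32 + 16 + 8 + 4 + 1 = 381 ✓



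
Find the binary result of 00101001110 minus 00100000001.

Method 1 - Direct subtraction (column by column from the right: bit − bit − borrow-in; if negative, add 2 and borrow 1 from the next column):
borrow: 00000000010
        00101001110
-       00100000001
-------------------
        00001001101

Method 2 - Add two's complement:
Two's complement of 00100000001: invert → 11011111110, add 1 → 11011111111
  00101001110
+ 11011111111
-------------
 100001001101  (end carry out of the top bit = 1)
Discarding the end carry: 00001001101
Decimal check:
  00101001110 = 256 + 64 + 8 + 4 + 2 = 334
  00100000001 = 256 + 1 = 257
  334 - 257 = 77, and 00001001101 = 64 + 8 + 4 + 1 = 77 ✓



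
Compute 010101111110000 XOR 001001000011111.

XOR: 1 when bits differ
  010101111110000
^ 001001000011111
-----------------
  011100111101111
Decimal: 11248 ^ 4639 = 14831



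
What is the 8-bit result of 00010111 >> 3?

Original: 00010111 (decimal 23)
Shift right by 3 positions
Drop the 3 low bits; fill with zeros on the left
Result: 00000010 (decimal 2)
Equivalent: 23 >> 3 = 23 ÷ 2^3 = 2



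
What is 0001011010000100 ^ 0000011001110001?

XOR: 1 when bits differ
  0001011010000100
^ 0000011001110001
------------------
  0001000011110101
Decimal: 5764 ^ 1649 = 4341



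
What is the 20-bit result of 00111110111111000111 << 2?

Original: 00111110111111000111 (decimal 257991)
Shift left by 2 positions
Append 2 zeros on the right
Result: 11111011111100011100 (decimal 1031964)
Equivalent: 257991 << 2 = 257991 × 2^2 = 1031964



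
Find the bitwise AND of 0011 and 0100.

AND: 1 only when both bits are 1
  0011
& 0100
------
  0000
Decimal: 3 & 4 = 0



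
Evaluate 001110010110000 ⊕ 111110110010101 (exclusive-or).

XOR: 1 when bits differ
  001110010110000
^ 111110110010101
-----------------
  110000100100101
Decimal: 7344 ^ 32149 = 24869



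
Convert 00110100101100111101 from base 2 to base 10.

Sum of powers of 2 for each 1-bit:
2^0 + 2^2 + 2^3 + 2^4 + 2^5 + 2^8 + 2^9 + 2^11 + 2^14 + 2^16 + 2^17
= 1 + 4 + 8 + 16 + 32 + 256 + 512 + 2048 + 16384 + 65536 + 131072
= 215869



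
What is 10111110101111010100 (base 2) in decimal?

Sum of powers of 2 for each 1-bit:
2^2 + 2^4 + 2^6 + 2^7 + 2^8 + 2^9 + 2^11 + 2^13 + 2^14 + 2^15 + 2^16 + 2^17 + 2^19
= 4 + 16 + 64 + 128 + 256 + 512 + 2048 + 8192 + 16384 + 32768 + 65536 + 131072 + 524288
= 781268



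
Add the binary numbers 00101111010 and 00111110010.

Add column by column from the right: bit + bit + carry-in; write the sum mod 2, carry 1 when the sum is 2 or 3.
carry:  01111100100
        00101111010
+       00111110010
-------------------
       001101101100
(the carry out of the leftmost column, 0, becomes the leading bit)
Decimal check:
  00101111010 = 256 + 64 + 32 + 16 + 8 + 2 = 378
  00111110010 = 256 + 128 + 64 + 32 + 16 + 2 = 498
  378 + 498 = 876, and 001101101100 = 512 + 256 + 64 + 32 + 8 + 4 = 876 ✓



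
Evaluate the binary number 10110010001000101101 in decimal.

Sum of powers of 2 for each 1-bit:
2^0 + 2^2 + 2^3 + 2^5 + 2^9 + 2^13 + 2^16 + 2^17 + 2^19
= 1 + 4 + 8 + 32 + 512 + 8192 + 65536 + 131072 + 524288
= 729645



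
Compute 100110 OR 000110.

OR: 1 when either bit is 1
  100110
| 000110
--------
  100110
Decimal: 38 | 6 = 38



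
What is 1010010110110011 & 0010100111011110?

AND: 1 only when both bits are 1
  1010010110110011
& 0010100111011110
------------------
  0010000110010010
Decimal: 42419 & 10718 = 8594



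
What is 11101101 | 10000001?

OR: 1 when either bit is 1
  11101101
| 10000001
----------
  11101101
Decimal: 237 | 129 = 237



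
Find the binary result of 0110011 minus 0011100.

Method 1 - Direct subtraction (column by column from the right: bit − bit − borrow-in; if negative, add 2 and borrow 1 from the next column):
borrow: 0111000
        0110011
-       0011100
---------------
        0010111

Method 2 - Add two's complement:
Two's complement of 0011100: invert → 1100011, add 1 → 1100100
  0110011
+ 1100100
---------
 10010111  (end carry out of the top bit = 1)
Discarding the end carry: 0010111
Decimal check:
  0110011 = 32 + 16 + 2 + 1 = 51
  0011100 = 16 + 8 + 4 = 28
  51 - 28 = 23, and 0010111 = 16 + 4 + 2 + 1 = 23 ✓



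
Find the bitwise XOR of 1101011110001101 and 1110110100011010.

XOR: 1 when bits differ
  1101011110001101
^ 1110110100011010
------------------
  0011101010010111
Decimal: 55181 ^ 60698 = 14999



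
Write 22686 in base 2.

Using repeated division by 2:
22686 ÷ 2 = 11343 remainder 0
11343 ÷ 2 = 5671 remainder 1
5671 ÷ 2 = 2835 remainder 1
2835 ÷ 2 = 1417 remainder 1
1417 ÷ 2 = 708 remainder 1
708 ÷ 2 = 354 remainder 0
354 ÷ 2 = 177 remainder 0
177 ÷ 2 = 88 remainder 1
88 ÷ 2 = 44 remainder 0
44 ÷ 2 = 22 remainder 0
22 ÷ 2 = 11 remainder 0
11 ÷ 2 = 5 remainder 1
5 ÷ 2 = 2 remainder 1
2 ÷ 2 = 1 remainder 0
1 ÷ 2 = 0 remainder 1
Reading remainders bottom to top: 101100010011110



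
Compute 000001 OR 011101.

OR: 1 when either bit is 1
  000001
| 011101
--------
  011101
Decimal: 1 | 29 = 29



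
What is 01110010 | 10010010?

OR: 1 when either bit is 1
  01110010
| 10010010
----------
  11110010
Decimal: 114 | 146 = 242



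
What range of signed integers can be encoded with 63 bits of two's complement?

For 63-bit two's complement:
Minimum: -2^62 = -4611686018427387904
Maximum: 2^62 - 1 = 4611686018427387903



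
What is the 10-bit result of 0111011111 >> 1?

Original: 0111011111 (decimal 479)
Shift right by 1 position
Drop the 1 low bit; fill with zero on the left
Result: 0011101111 (decimal 239)
Equivalent: 479 >> 1 = 479 ÷ 2^1 = 239



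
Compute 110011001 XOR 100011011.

XOR: 1 when bits differ
  110011001
^ 100011011
-----------
  010000010
Decimal: 409 ^ 283 = 130



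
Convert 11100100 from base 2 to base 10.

Sum of powers of 2 for each 1-bit:
2^2 + 2^5 + 2^6 + 2^7
= 4 + 32 + 64 + 128
= 228



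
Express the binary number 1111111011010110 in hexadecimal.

Group into 4-bit nibbles from right:
  1111 = F
  1110 = E
  1101 = D
  0110 = 6
Result: FED6



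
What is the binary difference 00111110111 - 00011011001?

Method 1 - Direct subtraction (column by column from the right: bit − bit − borrow-in; if negative, add 2 and borrow 1 from the next column):
borrow: 00000110000
        00111110111
-       00011011001
-------------------
        00100011110

Method 2 - Add two's complement:
Two's complement of 00011011001: invert → 11100100110, add 1 → 11100100111
  00111110111
+ 11100100111
-------------
 100100011110  (end carry out of the top bit = 1)
Discarding the end carry: 00100011110
Decimal check:
  00111110111 = 256 + 128 + 64 + 32 + 16 + 4 + 2 + 1 = 503
  00011011001 = 128 + 64 + 16 + 8 + 1 = 217
  503 - 217 = 286, and 00100011110 = 256 + 16 + 8 + 4 + 2 = 286 ✓



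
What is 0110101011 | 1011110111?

OR: 1 when either bit is 1
  0110101011
| 1011110111
------------
  1111111111
Decimal: 427 | 759 = 1023



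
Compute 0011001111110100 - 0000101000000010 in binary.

Method 1 - Direct subtraction (column by column from the right: bit − bit − borrow-in; if negative, add 2 and borrow 1 from the next column):
borrow: 0001000000000100
        0011001111110100
-       0000101000000010
------------------------
        0010100111110010

Method 2 - Add two's complement:
Two's complement of 0000101000000010: invert → 1111010111111101, add 1 → 1111010111111110
  0011001111110100
+ 1111010111111110
------------------
 10010100111110010  (end carry out of the top bit = 1)
Discarding the end carry: 0010100111110010
Decimal check:
  0011001111110100 = 8192 + 4096 + 512 + 256 + 128 + 64 + 32 + 16 + 4 = 13300
  0000101000000010 = 2048 + 512 + 2 = 2562
  13300 - 2562 = 10738, and 0010100111110010 = 8192 + 2048 + 256 + 128 + 64 + 32 + 16 + 2 = 10738 ✓



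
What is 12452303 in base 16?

Using repeated division by 16 (digits 10–15 are A–F):
12452303 ÷ 16 = 778268 remainder 15 (F)
778268 ÷ 16 = 48641 remainder 12 (C)
48641 ÷ 16 = 3040 remainder 1
3040 ÷ 16 = 190 remainder 0
190 ÷ 16 = 11 remainder 14 (E)
11 ÷ 16 = 0 remainder 11 (B)
Reading remainders bottom to top: BE01CF



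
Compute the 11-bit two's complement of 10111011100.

Original (sign bit 1, negative): 10111011100
Step 1 - Invert all bits: 01000100011
Step 2 - Add 1: 01000100100
Verification: 10111011100 + 01000100100 = 100000000000; discarding the end carry (carry out of the top bit) leaves the 11-bit value 00000000000, as required for x + (-x)



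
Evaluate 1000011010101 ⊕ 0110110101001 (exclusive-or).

XOR: 1 when bits differ
  1000011010101
^ 0110110101001
---------------
  1110101111100
Decimal: 4309 ^ 3497 = 7548



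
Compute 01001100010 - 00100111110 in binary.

Method 1 - Direct subtraction (column by column from the right: bit − bit − borrow-in; if negative, add 2 and borrow 1 from the next column):
borrow: 01001111000
        01001100010
-       00100111110
-------------------
        00100100100

Method 2 - Add two's complement:
Two's complement of 00100111110: invert → 11011000001, add 1 → 11011000010
  01001100010
+ 11011000010
-------------
 100100100100  (end carry out of the top bit = 1)
Discarding the end carry: 00100100100
Decimal check:
  01001100010 = 512 + 64 + 32 + 2 = 610
  00100111110 = 256 + 32 + 16 + 8 + 4 + 2 = 318
  610 - 318 = 292, and 00100100100 = 256 + 32 + 4 = 292 ✓



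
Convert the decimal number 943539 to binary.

Using repeated division by 2:
943539 ÷ 2 = 471769 remainder 1
471769 ÷ 2 = 235884 remainder 1
235884 ÷ 2 = 117942 remainder 0
117942 ÷ 2 = 58971 remainder 0
58971 ÷ 2 = 29485 remainder 1
29485 ÷ 2 = 14742 remainder 1
14742 ÷ 2 = 7371 remainder 0
7371 ÷ 2 = 3685 remainder 1
3685 ÷ 2 = 1842 remainder 1
1842 ÷ 2 = 921 remainder 0
921 ÷ 2 = 460 remainder 1
460 ÷ 2 = 230 remainder 0
230 ÷ 2 = 115 remainder 0
115 ÷ 2 = 57 remainder 1
57 ÷ 2 = 28 remainder 1
28 ÷ 2 = 14 remainder 0
14 ÷ 2 = 7 remainder 0
7 ÷ 2 = 3 remainder 1
3 ÷ 2 = 1 remainder 1
1 ÷ 2 = 0 remainder 1
Reading remainders bottom to top: 11100110010110110011



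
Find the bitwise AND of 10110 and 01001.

AND: 1 only when both bits are 1
  10110
& 01001
-------
  00000
Decimal: 22 & 9 = 0



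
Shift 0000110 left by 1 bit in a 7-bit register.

Original: 0000110 (decimal 6)
Shift left by 1 position
Append 1 zero on the right
Result: 0001100 (decimal 12)
Equivalent: 6 << 1 = 6 × 2^1 = 12



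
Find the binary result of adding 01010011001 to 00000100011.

Add column by column from the right: bit + bit + carry-in; write the sum mod 2, carry 1 when the sum is 2 or 3.
carry:  00000000110
        01010011001
+       00000100011
-------------------
       001010111100
(the carry out of the leftmost column, 0, becomes the leading bit)
Decimal check:
  01010011001 = 512 + 128 + 16 + 8 + 1 = 665
  00000100011 = 32 + 2 + 1 = 35
  665 + 35 = 700, and 001010111100 = 512 + 128 + 32 + 16 + 8 + 4 = 700 ✓



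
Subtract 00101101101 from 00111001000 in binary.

Method 1 - Direct subtraction (column by column from the right: bit − bit − borrow-in; if negative, add 2 and borrow 1 from the next column):
borrow: 00011111110
        00111001000
-       00101101101
-------------------
        00001011011

Method 2 - Add two's complement:
Two's complement of 00101101101: invert → 11010010010, add 1 → 11010010011
  00111001000
+ 11010010011
-------------
 100001011011  (end carry out of the top bit = 1)
Discarding the end carry: 00001011011
Decimal check:
  00111001000 = 256 + 128 + 64 + 8 = 456
  00101101101 = 256 + 64 + 32 + 8 + 4 + 1 = 365
  456 - 365 = 91, and 00001011011 = 64 + 16 + 8 + 2 + 1 = 91 ✓



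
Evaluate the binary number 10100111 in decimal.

Sum of powers of 2 for each 1-bit:
2^0 + 2^1 + 2^2 + 2^5 + 2^7
= 1 + 2 + 4 + 32 + 128
= 167



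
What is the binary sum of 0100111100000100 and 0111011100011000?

Add column by column from the right: bit + bit + carry-in; write the sum mod 2, carry 1 when the sum is 2 or 3.
carry:  1111111000000000
        0100111100000100
+       0111011100011000
------------------------
       01100011000011100
(the carry out of the leftmost column, 0, becomes the leading bit)
Decimal check:
  0100111100000100 = 16384 + 2048 + 1024 + 512 + 256 + 4 = 20228
  0111011100011000 = 16384 + 8192 + 4096 + 1024 + 512 + 256 + 16 + 8 = 30488
  20228 + 30488 = 50716, and 01100011000011100 = 32768 + 16384 + 1024 + 512 + 16 + 8 + 4 = 50716 ✓



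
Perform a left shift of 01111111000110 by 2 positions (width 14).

Original: 01111111000110 (decimal 8134)
Shift left by 2 positions
Append 2 zeros on the right and drop the 2 high bits that overflow the 14-bit width
Result: 11111100011000 (decimal 16152)
Equivalent: 8134 << 2 = 8134 × 2^2 = 32536, truncated to 14 bits = 16152



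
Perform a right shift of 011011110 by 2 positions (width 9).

Original: 011011110 (decimal 222)
Shift right by 2 positions
Drop the 2 low bits; fill with zeros on the left
Result: 000110111 (decimal 55)
Equivalent: 222 >> 2 = 222 ÷ 2^2 = 55



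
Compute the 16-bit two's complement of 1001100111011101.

Original (sign bit 1, negative): 1001100111011101
Step 1 - Invert all bits: 0110011000100010
Step 2 - Add 1: 0110011000100011
Verification: 1001100111011101 + 0110011000100011 = 10000000000000000; discarding the end carry (carry out of the top bit) leaves the 16-bit value 0000000000000000, as required for x + (-x)



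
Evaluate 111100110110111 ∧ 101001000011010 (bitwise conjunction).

AND: 1 only when both bits are 1
  111100110110111
& 101001000011010
-----------------
  101000000010010
Decimal: 31159 & 21018 = 20498



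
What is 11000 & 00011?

AND: 1 only when both bits are 1
  11000
& 00011
-------
  00000
Decimal: 24 & 3 = 0



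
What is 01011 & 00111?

AND: 1 only when both bits are 1
  01011
& 00111
-------
  00011
Decimal: 11 & 7 = 3



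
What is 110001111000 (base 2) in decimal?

Sum of powers of 2 for each 1-bit:
2^3 + 2^4 + 2^5 + 2^6 + 2^10 + 2^11
= 8 + 16 + 32 + 64 + 1024 + 2048
= 3192



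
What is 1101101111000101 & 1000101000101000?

AND: 1 only when both bits are 1
  1101101111000101
& 1000101000101000
------------------
  1000101000000000
Decimal: 56261 & 35368 = 35328



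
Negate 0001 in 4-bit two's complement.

Original: 0001
Step 1 - Invert all bits: 1110
Step 2 - Add 1: 1111
Verification: 0001 + 1111 = 10000; discarding the end carry (carry out of the top bit) leaves the 4-bit value 0000, as required for x + (-x)



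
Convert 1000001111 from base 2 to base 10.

Sum of powers of 2 for each 1-bit:
2^0 + 2^1 + 2^2 + 2^3 + 2^9
= 1 + 2 + 4 + 8 + 512
= 527



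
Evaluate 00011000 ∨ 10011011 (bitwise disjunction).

OR: 1 when either bit is 1
  00011000
| 10011011
----------
  10011011
Decimal: 24 | 155 = 155



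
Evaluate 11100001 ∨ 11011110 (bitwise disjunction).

OR: 1 when either bit is 1
  11100001
| 11011110
----------
  11111111
Decimal: 225 | 222 = 255



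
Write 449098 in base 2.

Using repeated division by 2:
449098 ÷ 2 = 224549 remainder 0
224549 ÷ 2 = 112274 remainder 1
112274 ÷ 2 = 56137 remainder 0
56137 ÷ 2 = 28068 remainder 1
28068 ÷ 2 = 14034 remainder 0
14034 ÷ 2 = 7017 remainder 0
7017 ÷ 2 = 3508 remainder 1
3508 ÷ 2 = 1754 remainder 0
1754 ÷ 2 = 877 remainder 0
877 ÷ 2 = 438 remainder 1
438 ÷ 2 = 219 remainder 0
219 ÷ 2 = 109 remainder 1
109 ÷ 2 = 54 remainder 1
54 ÷ 2 = 27 remainder 0
27 ÷ 2 = 13 remainder 1
13 ÷ 2 = 6 remainder 1
6 ÷ 2 = 3 remainder 0
3 ÷ 2 = 1 remainder 1
1 ÷ 2 = 0 remainder 1
Reading remainders bottom to top: 1101101101001001010



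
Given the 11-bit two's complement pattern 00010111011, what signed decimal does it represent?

Binary: 00010111011
Sign bit: 0 (non-negative)
Read directly as an unsigned value:
00010111011 = 128 + 32 + 16 + 8 + 2 + 1 = 187
Value: 187



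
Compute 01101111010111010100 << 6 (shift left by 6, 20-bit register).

Original: 01101111010111010100 (decimal 456148)
Shift left by 6 positions
Append 6 zeros on the right and drop the 6 high bits that overflow the 20-bit width
Result: 11010111010100000000 (decimal 881920)
Equivalent: 456148 << 6 = 456148 × 2^6 = 29193472, truncated to 20 bits = 881920



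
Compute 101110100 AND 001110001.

AND: 1 only when both bits are 1
  101110100
& 001110001
-----------
  001110000
Decimal: 372 & 113 = 112



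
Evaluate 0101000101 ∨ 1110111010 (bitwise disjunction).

OR: 1 when either bit is 1
  0101000101
| 1110111010
------------
  1111111111
Decimal: 325 | 954 = 1023



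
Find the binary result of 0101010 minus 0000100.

Method 1 - Direct subtraction (column by column from the right: bit − bit − borrow-in; if negative, add 2 and borrow 1 from the next column):
borrow: 0001000
        0101010
-       0000100
---------------
        0100110

Method 2 - Add two's complement:
Two's complement of 0000100: invert → 1111011, add 1 → 1111100
  0101010
+ 1111100
---------
 10100110  (end carry out of the top bit = 1)
Discarding the end carry: 0100110
Decimal check:
  0101010 = 32 + 8 + 2 = 42
  0000100 = 4
  42 - 4 = 38, and 0100110 = 32 + 4 + 2 = 38 ✓



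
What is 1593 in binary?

Using repeated division by 2:
1593 ÷ 2 = 796 remainder 1
796 ÷ 2 = 398 remainder 0
398 ÷ 2 = 199 remainder 0
199 ÷ 2 = 99 remainder 1
99 ÷ 2 = 49 remainder 1
49 ÷ 2 = 24 remainder 1
24 ÷ 2 = 12 remainder 0
12 ÷ 2 = 6 remainder 0
6 ÷ 2 = 3 remainder 0
3 ÷ 2 = 1 remainder 1
1 ÷ 2 = 0 remainder 1
Reading remainders bottom to top: 11000111001



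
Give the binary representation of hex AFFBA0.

Convert each hex digit to 4 bits:
  A = 1010
  F = 1111
  F = 1111
  B = 1011
  A = 1010
  0 = 0000
Concatenate: 101011111111101110100000



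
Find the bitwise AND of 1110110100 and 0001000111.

AND: 1 only when both bits are 1
  1110110100
& 0001000111
------------
  0000000100
Decimal: 948 & 71 = 4



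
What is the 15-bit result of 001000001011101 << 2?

Original: 001000001011101 (decimal 4189)
Shift left by 2 positions
Append 2 zeros on the right
Result: 100000101110100 (decimal 16756)
Equivalent: 4189 << 2 = 4189 × 2^2 = 16756



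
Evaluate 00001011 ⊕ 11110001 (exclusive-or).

XOR: 1 when bits differ
  00001011
^ 11110001
----------
  11111010
Decimal: 11 ^ 241 = 250



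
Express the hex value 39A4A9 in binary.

Convert each hex digit to 4 bits:
  3 = 0011
  9 = 1001
  A = 1010
  4 = 0100
  A = 1010
  9 = 1001
Concatenate: 001110011010010010101001



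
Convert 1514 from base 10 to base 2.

Using repeated division by 2:
1514 ÷ 2 = 757 remainder 0
757 ÷ 2 = 378 remainder 1
378 ÷ 2 = 189 remainder 0
189 ÷ 2 = 94 remainder 1
94 ÷ 2 = 47 remainder 0
47 ÷ 2 = 23 remainder 1
23 ÷ 2 = 11 remainder 1
11 ÷ 2 = 5 remainder 1
5 ÷ 2 = 2 remainder 1
2 ÷ 2 = 1 remainder 0
1 ÷ 2 = 0 remainder 1
Reading remainders bottom to top: 10111101010



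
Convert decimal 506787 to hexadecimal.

Using repeated division by 16 (digits 10–15 are A–F):
506787 ÷ 16 = 31674 remainder 3
31674 ÷ 16 = 1979 remainder 10 (A)
1979 ÷ 16 = 123 remainder 11 (B)
123 ÷ 16 = 7 remainder 11 (B)
7 ÷ 16 = 0 remainder 7
Reading remainders bottom to top: 7BBA3



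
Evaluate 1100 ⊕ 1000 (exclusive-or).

XOR: 1 when bits differ
  1100
^ 1000
------
  0100
Decimal: 12 ^ 8 = 4



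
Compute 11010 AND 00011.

AND: 1 only when both bits are 1
  11010
& 00011
-------
  00010
Decimal: 26 & 3 = 2



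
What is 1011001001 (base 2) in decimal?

Sum of powers of 2 for each 1-bit:
2^0 + 2^3 + 2^6 + 2^7 + 2^9
= 1 + 8 + 64 + 128 + 512
= 713



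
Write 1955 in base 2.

Using repeated division by 2:
1955 ÷ 2 = 977 remainder 1
977 ÷ 2 = 488 remainder 1
488 ÷ 2 = 244 remainder 0
244 ÷ 2 = 122 remainder 0
122 ÷ 2 = 61 remainder 0
61 ÷ 2 = 30 remainder 1
30 ÷ 2 = 15 remainder 0
15 ÷ 2 = 7 remainder 1
7 ÷ 2 = 3 remainder 1
3 ÷ 2 = 1 remainder 1
1 ÷ 2 = 0 remainder 1
Reading remainders bottom to top: 11110100011



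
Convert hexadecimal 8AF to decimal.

Expand by place value (powers of 16):
Digit values: A = 10, F = 15
8AF = 8 × 16^2 + 10 × 16^1 + 15 × 16^0
= 8 × 256 + 10 × 16 + 15 × 1
= 2048 + 160 + 15
= 2223



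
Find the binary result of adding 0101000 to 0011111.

Add column by column from the right: bit + bit + carry-in; write the sum mod 2, carry 1 when the sum is 2 or 3.
carry:  1110000
        0101000
+       0011111
---------------
       01000111
(the carry out of the leftmost column, 0, becomes the leading bit)
Decimal check:
  0101000 = 32 + 8 = 40
  0011111 = 16 + 8 + 4 + 2 + 1 = 31
  40 + 31 = 71, and 01000111 = 64 + 4 + 2 + 1 = 71 ✓



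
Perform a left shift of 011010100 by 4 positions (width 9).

Original: 011010100 (decimal 212)
Shift left by 4 positions
Append 4 zeros on the right and drop the 4 high bits that overflow the 9-bit width
Result: 101000000 (decimal 320)
Equivalent: 212 << 4 = 212 × 2^4 = 3392, truncated to 9 bits = 320



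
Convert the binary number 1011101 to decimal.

Sum of powers of 2 for each 1-bit:
2^0 + 2^2 + 2^3 + 2^4 + 2^6
= 1 + 4 + 8 + 16 + 64
= 93



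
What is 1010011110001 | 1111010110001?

OR: 1 when either bit is 1
  1010011110001
| 1111010110001
---------------
  1111011110001
Decimal: 5361 | 7857 = 7921



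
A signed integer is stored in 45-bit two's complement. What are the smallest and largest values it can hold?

For 45-bit two's complement:
Minimum: -2^44 = -17592186044416
Maximum: 2^44 - 1 = 17592186044415



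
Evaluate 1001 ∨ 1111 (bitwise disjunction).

OR: 1 when either bit is 1
  1001
| 1111
------
  1111
Decimal: 9 | 15 = 15



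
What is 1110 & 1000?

AND: 1 only when both bits are 1
  1110
& 1000
------
  1000
Decimal: 14 & 8 = 8



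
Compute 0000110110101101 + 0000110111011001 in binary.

Add column by column from the right: bit + bit + carry-in; write the sum mod 2, carry 1 when the sum is 2 or 3.
carry:  0001101111110010
        0000110110101101
+       0000110111011001
------------------------
       00001101110000110
(the carry out of the leftmost column, 0, becomes the leading bit)
Decimal check:
  0000110110101101 = 2048 + 1024 + 256 + 128 + 32 + 8 + 4 + 1 = 3501
  0000110111011001 = 2048 + 1024 + 256 + 128 + 64 + 16 + 8 + 1 = 3545
  3501 + 3545 = 7046, and 00001101110000110 = 4096 + 2048 + 512 + 256 + 128 + 4 + 2 = 7046 ✓



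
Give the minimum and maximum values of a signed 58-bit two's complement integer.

For 58-bit two's complement:
Minimum: -2^57 = -144115188075855872
Maximum: 2^57 - 1 = 144115188075855871



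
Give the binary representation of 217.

Using repeated division by 2:
217 ÷ 2 = 108 remainder 1
108 ÷ 2 = 54 remainder 0
54 ÷ 2 = 27 remainder 0
27 ÷ 2 = 13 remainder 1
13 ÷ 2 = 6 remainder 1
6 ÷ 2 = 3 remainder 0
3 ÷ 2 = 1 remainder 1
1 ÷ 2 = 0 remainder 1
Reading remainders bottom to top: 11011001



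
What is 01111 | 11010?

OR: 1 when either bit is 1
  01111
| 11010
-------
  11111
Decimal: 15 | 26 = 31



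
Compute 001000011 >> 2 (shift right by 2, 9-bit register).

Original: 001000011 (decimal 67)
Shift right by 2 positions
Drop the 2 low bits; fill with zeros on the left
Result: 000010000 (decimal 16)
Equivalent: 67 >> 2 = 67 ÷ 2^2 = 16



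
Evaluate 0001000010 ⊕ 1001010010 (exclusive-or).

XOR: 1 when bits differ
  0001000010
^ 1001010010
------------
  1000010000
Decimal: 66 ^ 594 = 528



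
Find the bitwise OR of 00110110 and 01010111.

OR: 1 when either bit is 1
  00110110
| 01010111
----------
  01110111
Decimal: 54 | 87 = 119



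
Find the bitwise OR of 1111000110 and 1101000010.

OR: 1 when either bit is 1
  1111000110
| 1101000010
------------
  1111000110
Decimal: 966 | 834 = 966



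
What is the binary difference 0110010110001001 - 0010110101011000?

Method 1 - Direct subtraction (column by column from the right: bit − bit − borrow-in; if negative, add 2 and borrow 1 from the next column):
borrow: 0111000011100000
        0110010110001001
-       0010110101011000
------------------------
        0011100000110001

Method 2 - Add two's complement:
Two's complement of 0010110101011000: invert → 1101001010100111, add 1 → 1101001010101000
  0110010110001001
+ 1101001010101000
------------------
 10011100000110001  (end carry out of the top bit = 1)
Discarding the end carry: 0011100000110001
Decimal check:
  0110010110001001 = 16384 + 8192 + 1024 + 256 + 128 + 8 + 1 = 25993
  0010110101011000 = 8192 + 2048 + 1024 + 256 + 64 + 16 + 8 = 11608
  25993 - 11608 = 14385, and 0011100000110001 = 8192 + 4096 + 2048 + 32 + 16 + 1 = 14385 ✓



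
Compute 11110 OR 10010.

OR: 1 when either bit is 1
  11110
| 10010
-------
  11110
Decimal: 30 | 18 = 30



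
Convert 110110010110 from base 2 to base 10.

Sum of powers of 2 for each 1-bit:
2^1 + 2^2 + 2^4 + 2^7 + 2^8 + 2^10 + 2^11
= 2 + 4 + 16 + 128 + 256 + 1024 + 2048
= 3478



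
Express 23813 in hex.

Using repeated division by 16 (digits 10–15 are A–F):
23813 ÷ 16 = 1488 remainder 5
1488 ÷ 16 = 93 remainder 0
93 ÷ 16 = 5 remainder 13 (D)
5 ÷ 16 = 0 remainder 5
Reading remainders bottom to top: 5D05



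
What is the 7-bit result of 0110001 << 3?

Original: 0110001 (decimal 49)
Shift left by 3 positions
Append 3 zeros on the right and drop the 3 high bits that overflow the 7-bit width
Result: 0001000 (decimal 8)
Equivalent: 49 << 3 = 49 × 2^3 = 392, truncated to 7 bits = 8



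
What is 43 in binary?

Using repeated division by 2:
43 ÷ 2 = 21 remainder 1
21 ÷ 2 = 10 remainder 1
10 ÷ 2 = 5 remainder 0
5 ÷ 2 = 2 remainder 1
2 ÷ 2 = 1 remainder 0
1 ÷ 2 = 0 remainder 1
Reading remainders bottom to top: 101011



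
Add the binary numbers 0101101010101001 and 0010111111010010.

Add column by column from the right: bit + bit + carry-in; write the sum mod 2, carry 1 when the sum is 2 or 3.
carry:  1111111100000000
        0101101010101001
+       0010111111010010
------------------------
       01000101001111011
(the carry out of the leftmost column, 0, becomes the leading bit)
Decimal check:
  0101101010101001 = 16384 + 4096 + 2048 + 512 + 128 + 32 + 8 + 1 = 23209
  0010111111010010 = 8192 + 2048 + 1024 + 512 + 256 + 128 + 64 + 16 + 2 = 12242
  23209 + 12242 = 35451, and 01000101001111011 = 32768 + 2048 + 512 + 64 + 32 + 16 + 8 + 2 + 1 = 35451 ✓



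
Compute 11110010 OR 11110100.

OR: 1 when either bit is 1
  11110010
| 11110100
----------
  11110110
Decimal: 242 | 244 = 246



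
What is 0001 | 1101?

OR: 1 when either bit is 1
  0001
| 1101
------
  1101
Decimal: 1 | 13 = 13



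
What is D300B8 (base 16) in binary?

Convert each hex digit to 4 bits:
  D = 1101
  3 = 0011
  0 = 0000
  0 = 0000
  B = 1011
  8 = 1000
Concatenate: 110100110000000010111000



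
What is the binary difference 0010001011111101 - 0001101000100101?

Method 1 - Direct subtraction (column by column from the right: bit − bit − borrow-in; if negative, add 2 and borrow 1 from the next column):
borrow: 0011000000000000
        0010001011111101
-       0001101000100101
------------------------
        0000100011011000

Method 2 - Add two's complement:
Two's complement of 0001101000100101: invert → 1110010111011010, add 1 → 1110010111011011
  0010001011111101
+ 1110010111011011
------------------
 10000100011011000  (end carry out of the top bit = 1)
Discarding the end carry: 0000100011011000
Decimal check:
  0010001011111101 = 8192 + 512 + 128 + 64 + 32 + 16 + 8 + 4 + 1 = 8957
  0001101000100101 = 4096 + 2048 + 512 + 32 + 4 + 1 = 6693
  8957 - 6693 = 2264, and 0000100011011000 = 2048 + 128 + 64 + 16 + 8 = 2264 ✓



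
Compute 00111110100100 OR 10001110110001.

OR: 1 when either bit is 1
  00111110100100
| 10001110110001
----------------
  10111110110101
Decimal: 4004 | 9137 = 12213



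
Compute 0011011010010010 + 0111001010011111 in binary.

Add column by column from the right: bit + bit + carry-in; write the sum mod 2, carry 1 when the sum is 2 or 3.
carry:  1110110100111100
        0011011010010010
+       0111001010011111
------------------------
       01010100100110001
(the carry out of the leftmost column, 0, becomes the leading bit)
Decimal check:
  0011011010010010 = 8192 + 4096 + 1024 + 512 + 128 + 16 + 2 = 13970
  0111001010011111 = 16384 + 8192 + 4096 + 512 + 128 + 16 + 8 + 4 + 2 + 1 = 29343
  13970 + 29343 = 43313, and 01010100100110001 = 32768 + 8192 + 2048 + 256 + 32 + 16 + 1 = 43313 ✓



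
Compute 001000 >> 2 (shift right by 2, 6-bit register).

Original: 001000 (decimal 8)
Shift right by 2 positions
Drop the 2 low bits; fill with zeros on the left
Result: 000010 (decimal 2)
Equivalent: 8 >> 2 = 8 ÷ 2^2 = 2



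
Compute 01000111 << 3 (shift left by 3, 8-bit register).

Original: 01000111 (decimal 71)
Shift left by 3 positions
Append 3 zeros on the right and drop the 3 high bits that overflow the 8-bit width
Result: 00111000 (decimal 56)
Equivalent: 71 << 3 = 71 × 2^3 = 568, truncated to 8 bits = 56



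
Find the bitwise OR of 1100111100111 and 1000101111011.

OR: 1 when either bit is 1
  1100111100111
| 1000101111011
---------------
  1100111111111
Decimal: 6631 | 4475 = 6655



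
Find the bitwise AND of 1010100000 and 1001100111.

AND: 1 only when both bits are 1
  1010100000
& 1001100111
------------
  1000100000
Decimal: 672 & 615 = 544



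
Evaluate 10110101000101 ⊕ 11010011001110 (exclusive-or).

XOR: 1 when bits differ
  10110101000101
^ 11010011001110
----------------
  01100110001011
Decimal: 11589 ^ 13518 = 6539



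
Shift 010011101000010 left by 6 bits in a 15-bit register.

Original: 010011101000010 (decimal 10050)
Shift left by 6 positions
Append 6 zeros on the right and drop the 6 high bits that overflow the 15-bit width
Result: 101000010000000 (decimal 20608)
Equivalent: 10050 << 6 = 10050 × 2^6 = 643200, truncated to 15 bits = 20608

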